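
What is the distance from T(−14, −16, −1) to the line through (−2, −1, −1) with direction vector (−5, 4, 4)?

3√41

Direction vector d = (−5, 4, 4).
AP = (−12, −15, 0), and AP × d = (−60, 48, −123).
|AP × d|² = 21033 and |d|² = 57, so the distance is √(21033/57) = √369 = 3√41.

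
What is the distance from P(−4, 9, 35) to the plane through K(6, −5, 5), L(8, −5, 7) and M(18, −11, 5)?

KL = (2, 0, 2) and KM = (12, −6, 0), so a normal is n = KL × KM = (12, 24, −12).
n = (12, 24, −12); n·P − (-108) = -144; |n| = 12√6; distance = 144/(12√6) = 2√6.

2√6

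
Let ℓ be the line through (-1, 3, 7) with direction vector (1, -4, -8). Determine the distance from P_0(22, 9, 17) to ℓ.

2√146

Direction vector d = (1, -4, -8).
AP = (23, 6, 10); AP·d = -81, |AP|² = 665, |d|² = 81.
distance² = |AP|² − (AP·d)²/|d|² = 665 − 6561/81 = 584, so the distance is 2√146.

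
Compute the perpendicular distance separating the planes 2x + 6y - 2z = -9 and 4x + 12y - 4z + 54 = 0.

Divide the second equation by 2 to match normals: 2x + 6y - 2z = -27.
Both planes have normal n = (2, 6, -2), |n| = 2√11. Any point on the first plane is at distance |(-27) − (-9)|/|n| = 18/(2√11) = 9√11/11 from the second.

9√11/11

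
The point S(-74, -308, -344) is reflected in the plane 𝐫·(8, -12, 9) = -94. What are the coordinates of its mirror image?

n = (8, -12, 9), |n|² = 289, n·S − (-94) = 102, so t = 102/289 = 6/17.
Foot F = S − (6/17)·n = (-1306/17, -5164/17, -5902/17); the reflection is 2F − S = (-1354/17, -5092/17, -5956/17).

(-1354/17, -5092/17, -5956/17)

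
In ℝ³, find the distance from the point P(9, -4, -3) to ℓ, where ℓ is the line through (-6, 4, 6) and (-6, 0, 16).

√341

A direction vector is d = (0, -4, 10).
AP = (15, -8, -9); AP·d = -58, |AP|² = 370, |d|² = 116.
distance² = |AP|² − (AP·d)²/|d|² = 370 − 3364/116 = 341, so the distance is √341.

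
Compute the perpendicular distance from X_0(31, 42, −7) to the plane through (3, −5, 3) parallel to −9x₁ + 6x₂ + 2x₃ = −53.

Parallel planes share the normal n = (−9, 6, 2); since (3, −5, 3) lies on the plane, its equation is −9x₁ + 6x₂ + 2x₃ = -51.
Then n·(31, 42, −7) − (−51) = 10.
|n| = √(81 + 36 + 4) = 11, so the distance is |10|/11 = 10/11.

10/11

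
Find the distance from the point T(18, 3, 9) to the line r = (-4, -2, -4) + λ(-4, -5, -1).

10√3

Direction vector d = (-4, -5, -1).
AP = (22, 5, 13), and AP × d = (60, -30, -90).
|AP × d|² = 12600 and |d|² = 42, so the distance is √(12600/42) = √300 = 10√3.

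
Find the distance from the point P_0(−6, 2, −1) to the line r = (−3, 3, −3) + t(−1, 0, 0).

√5

Direction vector d = (−1, 0, 0).
AP = (−3, −1, 2), and AP × d = (0, −2, −1).
|AP × d|² = 5 and |d|² = 1, so the distance is √5.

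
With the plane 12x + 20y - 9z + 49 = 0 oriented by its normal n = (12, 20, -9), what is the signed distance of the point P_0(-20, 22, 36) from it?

-3

n·P_0 − (-49) = -75.
|n| = 25, so the signed distance is -75/25 = -3.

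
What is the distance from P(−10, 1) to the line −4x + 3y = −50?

93/5

d = |(-4)·(-10) + 3·1 − (-50)| / √(16 + 9) = |93|/5 = 93/5.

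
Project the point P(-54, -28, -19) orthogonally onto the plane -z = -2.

(-54, -28, 2)

n = (0, 0, -1), |n|² = 1, and n·P − (-2) = 21.
t = 21/1 = 21, so the foot is P − t·n = (-54, -28, -19) − 21·(0, 0, -1) = (-54, -28, 2).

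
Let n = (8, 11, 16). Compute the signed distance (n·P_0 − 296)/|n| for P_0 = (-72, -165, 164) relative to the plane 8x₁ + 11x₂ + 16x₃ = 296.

-3

n·P_0 − 296 = -63.
|n| = 21, so the signed distance is -63/21 = -3.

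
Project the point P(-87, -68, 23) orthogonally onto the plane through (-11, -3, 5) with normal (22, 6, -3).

The perpendicular from P has direction n = (22, 6, -3): r = (-87, -68, 23) + t(22, 6, -3).
Substitute into the plane: n·(P + tn) = -275 gives -2391 + 529t = -275, so t = 4.
Foot = (-87, -68, 23) + 4·(22, 6, -3) = (1, -44, 11).

(1, -44, 11)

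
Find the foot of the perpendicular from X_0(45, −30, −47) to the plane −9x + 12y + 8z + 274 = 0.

n = (−9, 12, 8), |n|² = 289, and n·X_0 − (-274) = -867.
t = -867/289 = -3, so the foot is X_0 − t·n = (45, −30, −47) − (-3)·(−9, 12, 8) = (18, 6, −23).

(18, 6, -23)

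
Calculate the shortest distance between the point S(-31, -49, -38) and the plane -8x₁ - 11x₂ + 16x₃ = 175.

4/21

n = (-8, -11, 16); n·P − 175 = 4; |n| = 21; distance = 4/21.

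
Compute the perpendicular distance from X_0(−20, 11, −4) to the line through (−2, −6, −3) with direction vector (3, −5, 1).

Direction vector d = (3, −5, 1).
AP = (−18, 17, −1); AP·d = -140, |AP|² = 614, |d|² = 35.
distance² = |AP|² − (AP·d)²/|d|² = 614 − 19600/35 = 54, so the distance is 3√6.

3√6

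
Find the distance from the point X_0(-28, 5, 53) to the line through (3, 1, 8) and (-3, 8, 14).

√1066

A direction vector is d = (-6, 7, 6).
AP = (-31, 4, 45), and AP × d = (-291, -84, -193).
|AP × d|² = 128986 and |d|² = 121, so the distance is √(128986/121) = √1066.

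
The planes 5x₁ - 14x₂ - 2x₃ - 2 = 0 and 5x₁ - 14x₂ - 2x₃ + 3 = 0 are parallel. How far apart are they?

1/3

With common normal n = (5, -14, -2) (|n| = 15), the distance is |2 − (-3)|/|n| = 5/15 = 1/3.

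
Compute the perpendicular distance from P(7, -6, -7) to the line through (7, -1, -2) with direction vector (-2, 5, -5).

5√2

Direction vector d = (-2, 5, -5).
AP = (0, -5, -5); AP·d = 0, |AP|² = 50, |d|² = 54.
distance² = |AP|² − (AP·d)²/|d|² = 50 − 0/54 = 50, so the distance is 5√2.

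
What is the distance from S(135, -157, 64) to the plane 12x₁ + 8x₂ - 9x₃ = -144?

4

Normal vector n = (12, 8, -9), and n·(135, -157, 64) - (-144) = -68.
|n| = √(144 + 64 + 81) = 17, so the distance is |-68|/17 = 4.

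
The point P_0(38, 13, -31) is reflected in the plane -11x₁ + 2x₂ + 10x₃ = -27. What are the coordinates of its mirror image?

(-28, 25, 29)

n = (-11, 2, 10), |n|² = 225, n·P_0 − (-27) = -675, so t = -675/225 = -3.
Foot F = P_0 − (-3)·n = (5, 19, -1); the reflection is 2F − P_0 = (-28, 25, 29).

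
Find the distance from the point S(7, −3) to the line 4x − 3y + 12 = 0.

49/5

The normal to the line is n = (4, −3) with |n| = 5.
|n·S − (-12)| = |37 − (-12)| = 49, so the distance is 49/5.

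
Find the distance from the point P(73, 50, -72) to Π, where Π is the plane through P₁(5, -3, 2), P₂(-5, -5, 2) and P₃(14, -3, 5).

25/√35

P₁P₂ = (-10, -2, 0) and P₁P₃ = (9, 0, 3), so a normal is n = P₁P₂ × P₁P₃ = (-6, 30, 18).
n = (-6, 30, 18); n·P − (-84) = -150; |n| = 6√35; distance = 150/(6√35) = 25/√35.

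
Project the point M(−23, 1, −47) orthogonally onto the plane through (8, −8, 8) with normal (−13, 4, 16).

(-36, 5, -31)

The perpendicular from M has direction n = (−13, 4, 16): r = (−23, 1, −47) + λ(−13, 4, 16).
Substitute into the plane: n·(M + λn) = -8 gives -449 + 441λ = -8, so λ = 1.
Foot = (−23, 1, −47) + 1·(−13, 4, 16) = (−36, 5, −31).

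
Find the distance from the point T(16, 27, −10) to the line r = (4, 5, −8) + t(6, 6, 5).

2√61

Direction vector d = (6, 6, 5).
AP = (12, 22, −2), and AP × d = (122, −72, −60).
|AP × d|² = 23668 and |d|² = 97, so the distance is √(23668/97) = √244 = 2√61.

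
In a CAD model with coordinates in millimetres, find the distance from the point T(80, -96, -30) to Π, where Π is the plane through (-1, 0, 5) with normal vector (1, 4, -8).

The plane has equation n·(r − (-1, 0, 5)) = 0, i.e. n·r = -41.
d = |1·80 + 4·(-96) + (-8)·(-30) − (-41)| / √(1 + 16 + 64) = |-23| / 9 = 23/9.

23/9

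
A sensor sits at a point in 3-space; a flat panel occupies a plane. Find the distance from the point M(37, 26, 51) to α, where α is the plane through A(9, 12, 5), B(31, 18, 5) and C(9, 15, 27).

AB = (22, 6, 0) and AC = (0, 3, 22), so a normal is n = AB × AC = (132, −484, 66).
Then n·(37, 26, 51) − (−4290) = −44.
|n| = √(17424 + 234256 + 4356) = 506, so the distance is |-44|/506 = 2/23.

2/23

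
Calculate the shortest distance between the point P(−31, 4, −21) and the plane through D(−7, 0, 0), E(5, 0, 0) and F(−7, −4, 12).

DE = (12, 0, 0) and DF = (0, −4, 12), so a normal is n = DE × DF = (0, −144, −48).
n = (0, −144, −48); n·P − 0 = 432; |n| = 48√10; distance = 432/(48√10) = 9√10/10.

9√10/10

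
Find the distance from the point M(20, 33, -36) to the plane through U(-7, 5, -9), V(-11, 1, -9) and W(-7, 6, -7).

UV = (-4, -4, 0) and UW = (0, 1, 2), so a normal is n = UV × UW = (-8, 8, -4).
d = |(-8)·20 + 8·33 + (-4)·(-36) − 132| / √(64 + 64 + 16) = |116| / 12 = 29/3.

29/3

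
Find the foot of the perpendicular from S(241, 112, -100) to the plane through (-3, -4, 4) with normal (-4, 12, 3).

(3165/13, 1360/13, -1324/13)

n = (-4, 12, 3), |n|² = 169, and n·S − (-24) = 104.
t = 104/169 = 8/13, so the foot is S − t·n = (241, 112, -100) − (8/13)·(-4, 12, 3) = (3165/13, 1360/13, -1324/13).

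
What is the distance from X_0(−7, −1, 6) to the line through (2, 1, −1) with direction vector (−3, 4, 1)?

6√3

Direction vector d = (−3, 4, 1).
AP = (−9, −2, 7), and AP × d = (−30, −12, −42).
|AP × d|² = 2808 and |d|² = 26, so the distance is √(2808/26) = √108 = 6√3.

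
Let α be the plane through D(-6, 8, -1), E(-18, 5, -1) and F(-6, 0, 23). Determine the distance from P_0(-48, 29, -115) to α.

6

DE = (-12, -3, 0) and DF = (0, -8, 24), so a normal is n = DE × DF = (-72, 288, 96).
n = (-72, 288, 96); n·P − 2640 = -1872; |n| = 312; distance = 1872/312 = 6.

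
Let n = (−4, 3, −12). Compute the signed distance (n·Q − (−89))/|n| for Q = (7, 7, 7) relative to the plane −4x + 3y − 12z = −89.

n·Q − (-89) = -2.
|n| = 13, so the signed distance is -2/13.

-2/13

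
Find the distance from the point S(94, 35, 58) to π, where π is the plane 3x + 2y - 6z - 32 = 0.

4

Normal vector n = (3, 2, -6), and n·(94, 35, 58) - 32 = -28.
|n| = √(9 + 4 + 36) = 7, so the distance is |-28|/7 = 4.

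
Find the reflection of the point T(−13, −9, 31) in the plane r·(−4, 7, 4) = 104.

(-109/9, -95/9, 271/9)

n = (−4, 7, 4), |n|² = 81, n·T − 104 = 9, so t = 9/81 = 1/9.
Foot F = T − (1/9)·n = (−113/9, −88/9, 275/9); the reflection is 2F − T = (−109/9, −95/9, 271/9).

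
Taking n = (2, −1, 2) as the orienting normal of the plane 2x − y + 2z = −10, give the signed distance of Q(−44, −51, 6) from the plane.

n·Q − (-10) = -15.
|n| = 3, so the signed distance is -15/3 = -5.

-5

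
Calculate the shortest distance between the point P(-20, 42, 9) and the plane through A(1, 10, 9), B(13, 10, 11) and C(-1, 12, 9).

11√38/38

AB = (12, 0, 2) and AC = (-2, 2, 0), so a normal is n = AB × AC = (-4, -4, 24).
Then n·(-20, 42, 9) - 172 = -44.
|n| = √(16 + 16 + 576) = 4√38, so the distance is |-44|/(4√38) = 11√38/38.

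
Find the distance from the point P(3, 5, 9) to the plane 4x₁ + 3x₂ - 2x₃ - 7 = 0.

d = |4·3 + 3·5 + (-2)·9 − 7| / √(16 + 9 + 4) = |2| / √29 = 2/√29.

2/√29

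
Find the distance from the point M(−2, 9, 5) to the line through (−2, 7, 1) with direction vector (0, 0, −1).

Direction vector d = (0, 0, −1).
AP = (0, 2, 4), and AP × d = (−2, 0, 0).
|AP × d|² = 4 and |d|² = 1, so the distance is √4 = 2.

2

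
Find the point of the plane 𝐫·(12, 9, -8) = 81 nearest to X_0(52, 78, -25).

(-8, 33, 15)

n = (12, 9, -8), |n|² = 289, and n·X_0 − 81 = 1445.
t = 1445/289 = 5, so the foot is X_0 − t·n = (52, 78, -25) − 5·(12, 9, -8) = (-8, 33, 15).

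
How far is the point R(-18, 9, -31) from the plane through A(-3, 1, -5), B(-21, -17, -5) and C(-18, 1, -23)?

8√97/97

AB = (-18, -18, 0) and AC = (-15, 0, -18), so a normal is n = AB × AC = (324, -324, -270).
Then n·(-18, 9, -31) - 54 = -432.
|n| = √(104976 + 104976 + 72900) = 54√97, so the distance is |-432|/(54√97) = 8√97/97.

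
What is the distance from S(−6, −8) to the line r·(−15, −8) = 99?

d = |(-15)·(-6) + (-8)·(-8) − 99| / √(225 + 64) = |55|/17 = 55/17.

55/17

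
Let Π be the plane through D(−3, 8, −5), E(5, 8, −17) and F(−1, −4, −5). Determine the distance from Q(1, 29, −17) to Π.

3√53/53

DE = (8, 0, −12) and DF = (2, −12, 0), so a normal is n = DE × DF = (−144, −24, −96).
d = |(-144)·1 + (-24)·29 + (-96)·(-17) − 720| / √(20736 + 576 + 9216) = |72| / (24√53) = 3/√53.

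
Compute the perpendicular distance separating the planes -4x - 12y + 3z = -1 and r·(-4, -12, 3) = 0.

1/13

With common normal n = (-4, -12, 3) (|n| = 13), the distance is |(-1) − 0|/|n| = 1/13.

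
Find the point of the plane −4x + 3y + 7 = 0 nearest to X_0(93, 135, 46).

(497/5, 651/5, 46)

The perpendicular from X_0 has direction n = (−4, 3, 0): r = (93, 135, 46) + t(−4, 3, 0).
Substitute into the plane: n·(X_0 + tn) = -7 gives 33 + 25t = -7, so t = -8/5.
Foot = (93, 135, 46) + (-8/5)·(−4, 3, 0) = (497/5, 651/5, 46).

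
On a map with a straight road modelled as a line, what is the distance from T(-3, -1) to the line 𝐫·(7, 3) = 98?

The normal to the line is n = (7, 3) with |n| = √58.
|n·T − 98| = |-24 − 98| = 122, so the distance is 122/√58 = 61√58/29.

122/√58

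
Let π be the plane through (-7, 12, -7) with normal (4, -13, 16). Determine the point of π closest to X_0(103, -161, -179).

(725/7, -1140/7, -1237/7)

The perpendicular from X_0 has direction n = (4, -13, 16): r = (103, -161, -179) + λ(4, -13, 16).
Substitute into the plane: n·(X_0 + λn) = -296 gives -359 + 441λ = -296, so λ = 1/7.
Foot = (103, -161, -179) + (1/7)·(4, -13, 16) = (725/7, -1140/7, -1237/7).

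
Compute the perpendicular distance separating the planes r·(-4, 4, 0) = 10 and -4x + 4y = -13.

23√2/8

Both planes have normal n = (-4, 4, 0), |n| = 4√2. Any point on the first plane is at distance |(-13) − 10|/|n| = 23/(4√2) = 23√2/8 from the second.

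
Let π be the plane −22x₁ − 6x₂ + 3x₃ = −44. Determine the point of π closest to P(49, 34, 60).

n = (−22, −6, 3), |n|² = 529, and n·P − (-44) = -1058.
t = -1058/529 = -2, so the foot is P − t·n = (49, 34, 60) − (-2)·(−22, −6, 3) = (5, 22, 66).

(5, 22, 66)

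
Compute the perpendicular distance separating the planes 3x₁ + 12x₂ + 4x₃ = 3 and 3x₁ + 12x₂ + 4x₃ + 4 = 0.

7/13

Both planes have normal n = (3, 12, 4), |n| = 13. Any point on the first plane is at distance |(-4) − 3|/|n| = 7/13 from the second.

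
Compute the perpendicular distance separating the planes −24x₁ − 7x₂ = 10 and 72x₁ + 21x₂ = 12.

Divide the second equation by -3 to match normals: −24x₁ − 7x₂ = -4.
With common normal n = (−24, −7, 0) (|n| = 25), the distance is |10 − (-4)|/|n| = 14/25.

14/25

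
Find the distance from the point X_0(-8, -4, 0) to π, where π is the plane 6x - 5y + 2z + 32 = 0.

4/√65

n = (6, -5, 2); n·P − (-32) = 4; |n| = √65; distance = 4/√65 = 4√65/65.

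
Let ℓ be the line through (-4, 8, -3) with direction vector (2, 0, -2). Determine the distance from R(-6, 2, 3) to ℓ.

Direction vector d = (2, 0, -2).
AP = (-2, -6, 6), and AP × d = (12, 8, 12).
|AP × d|² = 352 and |d|² = 8, so the distance is √(352/8) = √44 = 2√11.

2√11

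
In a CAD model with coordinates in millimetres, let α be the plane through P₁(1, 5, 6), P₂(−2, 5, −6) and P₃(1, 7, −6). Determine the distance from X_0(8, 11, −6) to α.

4/√53

P₁P₂ = (−3, 0, −12) and P₁P₃ = (0, 2, −12), so a normal is n = P₁P₂ × P₁P₃ = (24, −36, −6).
d = |24·8 + (-36)·11 + (-6)·(-6) − (-192)| / √(576 + 1296 + 36) = |24| / (6√53) = 4/√53.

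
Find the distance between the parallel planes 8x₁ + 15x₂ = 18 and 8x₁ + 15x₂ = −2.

20/17

With common normal n = (8, 15, 0) (|n| = 17), the distance is |18 − (-2)|/|n| = 20/17.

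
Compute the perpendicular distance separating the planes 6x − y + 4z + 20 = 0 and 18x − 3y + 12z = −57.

Divide the second equation by 3 to match normals: 6x − y + 4z = -19.
With common normal n = (6, −1, 4) (|n| = √53), the distance is |(-20) − (-19)|/|n| = 1/√53 = √53/53.

√53/53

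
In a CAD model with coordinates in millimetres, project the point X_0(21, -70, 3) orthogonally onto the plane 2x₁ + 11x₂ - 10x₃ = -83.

(27, -37, -27)

n = (2, 11, -10), |n|² = 225, and n·X_0 − (-83) = -675.
t = -675/225 = -3, so the foot is X_0 − t·n = (21, -70, 3) − (-3)·(2, 11, -10) = (27, -37, -27).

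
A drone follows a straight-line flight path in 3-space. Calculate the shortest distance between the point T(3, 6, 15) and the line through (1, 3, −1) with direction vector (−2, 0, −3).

√61

Direction vector d = (−2, 0, −3).
AP = (2, 3, 16); AP·d = -52, |AP|² = 269, |d|² = 13.
distance² = |AP|² − (AP·d)²/|d|² = 269 − 2704/13 = 61, so the distance is √61.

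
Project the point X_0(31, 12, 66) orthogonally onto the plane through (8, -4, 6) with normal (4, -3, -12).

(47, 0, 18)

The perpendicular from X_0 has direction n = (4, -3, -12): r = (31, 12, 66) + t(4, -3, -12).
Substitute into the plane: n·(X_0 + tn) = -28 gives -704 + 169t = -28, so t = 4.
Foot = (31, 12, 66) + 4·(4, -3, -12) = (47, 0, 18).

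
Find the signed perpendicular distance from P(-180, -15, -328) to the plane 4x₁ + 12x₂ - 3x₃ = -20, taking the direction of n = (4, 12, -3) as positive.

8

n·P − (-20) = 104.
|n| = 13, so the signed distance is 104/13 = 8.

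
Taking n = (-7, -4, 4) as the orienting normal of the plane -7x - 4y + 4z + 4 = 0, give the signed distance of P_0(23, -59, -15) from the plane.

19/9

n·P_0 − (-4) = 19.
|n| = 9, so the signed distance is 19/9.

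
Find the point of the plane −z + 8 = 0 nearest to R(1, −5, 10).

n = (0, 0, −1), |n|² = 1, and n·R − (-8) = -2.
t = -2/1 = -2, so the foot is R − t·n = (1, −5, 10) − (-2)·(0, 0, −1) = (1, −5, 8).

(1, -5, 8)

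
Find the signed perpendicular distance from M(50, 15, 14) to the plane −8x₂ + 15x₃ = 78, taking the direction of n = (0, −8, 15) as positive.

n·M − 78 = 12.
|n| = 17, so the signed distance is 12/17.

12/17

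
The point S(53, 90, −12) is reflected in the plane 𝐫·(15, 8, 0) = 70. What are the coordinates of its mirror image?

With n = (15, 8, 0), the signed offset is (n·S − 70)/|n|² = 1445/289 = 5.
S' = S − 2t·n = (53, 90, −12) − 10·(15, 8, 0) = (−97, 10, −12).

(-97, 10, -12)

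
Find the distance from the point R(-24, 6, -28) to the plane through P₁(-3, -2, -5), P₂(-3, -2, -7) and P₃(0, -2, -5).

P₁P₂ = (0, 0, -2) and P₁P₃ = (3, 0, 0), so a normal is n = P₁P₂ × P₁P₃ = (0, -6, 0).
d = |(-6)·6 − 12| / √(0 + 36 + 0) = |-48| / 6 = 8.

8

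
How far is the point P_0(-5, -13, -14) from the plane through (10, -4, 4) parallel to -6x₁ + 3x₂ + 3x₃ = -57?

Parallel planes share the normal n = (-6, 3, 3); since (10, -4, 4) lies on the plane, its equation is -6x₁ + 3x₂ + 3x₃ = -60.
Then n·(-5, -13, -14) - (-60) = 9.
|n| = √(36 + 9 + 9) = 3√6, so the distance is |9|/(3√6) = √6/2.

3/√6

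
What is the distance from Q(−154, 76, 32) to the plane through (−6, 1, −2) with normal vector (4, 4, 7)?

6

The plane has equation n·(r − (−6, 1, −2)) = 0, i.e. n·r = -34.
d = |4·(-154) + 4·76 + 7·32 − (-34)| / √(16 + 16 + 49) = |-54| / 9 = 6.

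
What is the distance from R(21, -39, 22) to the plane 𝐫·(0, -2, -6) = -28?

Normal vector n = (0, -2, -6), and n·(21, -39, 22) - (-28) = -26.
|n| = √(0 + 4 + 36) = 2√10, so the distance is |-26|/(2√10) = 13√10/10.

13/√10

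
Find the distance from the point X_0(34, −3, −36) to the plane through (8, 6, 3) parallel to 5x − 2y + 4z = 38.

Parallel planes share the normal n = (5, −2, 4); since (8, 6, 3) lies on the plane, its equation is 5x − 2y + 4z = 40.
Then n·(34, −3, −36) − 40 = −8.
|n| = √(25 + 4 + 16) = 3√5, so the distance is |-8|/(3√5) = 8/(3√5).

8√5/15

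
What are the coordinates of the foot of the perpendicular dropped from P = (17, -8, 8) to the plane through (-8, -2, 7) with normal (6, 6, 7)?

n = (6, 6, 7), |n|² = 121, and n·P − (-11) = 121.
t = 121/121 = 1, so the foot is P − t·n = (17, -8, 8) − 1·(6, 6, 7) = (11, -14, 1).

(11, -14, 1)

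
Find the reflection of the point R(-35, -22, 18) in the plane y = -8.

(-35, 6, 18)

n = (0, 1, 0), |n|² = 1, n·R − (-8) = -14, so t = -14/1 = -14.
Foot F = R − (-14)·n = (-35, -8, 18); the reflection is 2F − R = (-35, 6, 18).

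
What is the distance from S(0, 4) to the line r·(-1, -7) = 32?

d = |(-1)·0 + (-7)·4 − 32| / √(1 + 49) = |-60|/(5√2) = 6√2.

6√2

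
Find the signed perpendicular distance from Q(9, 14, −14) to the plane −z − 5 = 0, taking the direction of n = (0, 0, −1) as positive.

n·Q − 5 = 9.
|n| = 1, so the signed distance is 9/1 = 9.

9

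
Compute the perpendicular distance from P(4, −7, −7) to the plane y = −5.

Normal vector n = (0, 1, 0), and n·(4, −7, −7) − (−5) = −2.
|n| = √(0 + 1 + 0) = 1, so the distance is |-2|/1 = 2.

2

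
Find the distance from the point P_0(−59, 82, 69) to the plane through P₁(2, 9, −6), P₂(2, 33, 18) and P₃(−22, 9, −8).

5

P₁P₂ = (0, 24, 24) and P₁P₃ = (−24, 0, −2), so a normal is n = P₁P₂ × P₁P₃ = (−48, −576, 576).
n = (−48, −576, 576); n·P − (-8736) = 4080; |n| = 816; distance = 4080/816 = 5.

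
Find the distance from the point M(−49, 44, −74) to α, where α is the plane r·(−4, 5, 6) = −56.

Normal vector n = (−4, 5, 6), and n·(−49, 44, −74) − (−56) = 28.
|n| = √(16 + 25 + 36) = √77, so the distance is |28|/√77 = 4√77/11.

4√77/11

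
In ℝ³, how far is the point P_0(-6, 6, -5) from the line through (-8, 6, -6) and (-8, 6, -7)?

2

A direction vector is d = (0, 0, -1).
AP = (2, 0, 1); AP·d = -1, |AP|² = 5, |d|² = 1.
distance² = |AP|² − (AP·d)²/|d|² = 5 − 1/1 = 4, so the distance is 2.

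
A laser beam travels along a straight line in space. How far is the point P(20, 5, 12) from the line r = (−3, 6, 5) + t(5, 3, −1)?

Direction vector d = (5, 3, −1).
AP = (23, −1, 7), and AP × d = (−20, 58, 74).
|AP × d|² = 9240 and |d|² = 35, so the distance is √(9240/35) = √264 = 2√66.

2√66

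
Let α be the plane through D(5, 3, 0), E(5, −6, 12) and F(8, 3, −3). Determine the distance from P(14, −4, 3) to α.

4√34/17

DE = (0, −9, 12) and DF = (3, 0, −3), so a normal is n = DE × DF = (27, 36, 27).
Then n·(14, −4, 3) − 243 = 72.
|n| = √(729 + 1296 + 729) = 9√34, so the distance is |72|/(9√34) = 4√34/17.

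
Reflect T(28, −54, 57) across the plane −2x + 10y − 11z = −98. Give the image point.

(8, 46, -53)

n = (−2, 10, −11), |n|² = 225, n·T − (-98) = -1125, so t = -1125/225 = -5.
Foot F = T − (-5)·n = (18, −4, 2); the reflection is 2F − T = (8, 46, −53).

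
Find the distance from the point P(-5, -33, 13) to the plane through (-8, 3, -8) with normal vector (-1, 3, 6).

15/√46

The plane has equation n·(r − (-8, 3, -8)) = 0, i.e. n·r = -31.
d = |(-1)·(-5) + 3·(-33) + 6·13 − (-31)| / √(1 + 9 + 36) = |15| / √46 = 15√46/46.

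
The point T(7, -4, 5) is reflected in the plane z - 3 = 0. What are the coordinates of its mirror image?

n = (0, 0, 1), |n|² = 1, n·T − 3 = 2, so t = 2/1 = 2.
Foot F = T − 2·n = (7, -4, 3); the reflection is 2F − T = (7, -4, 1).

(7, -4, 1)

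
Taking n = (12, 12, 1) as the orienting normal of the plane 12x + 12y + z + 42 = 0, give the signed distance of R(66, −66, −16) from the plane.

n·R − (-42) = 26.
|n| = 17, so the signed distance is 26/17.

26/17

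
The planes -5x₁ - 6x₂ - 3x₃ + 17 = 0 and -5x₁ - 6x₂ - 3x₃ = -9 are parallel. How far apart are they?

4√70/35

With common normal n = (-5, -6, -3) (|n| = √70), the distance is |(-17) − (-9)|/|n| = 8/√70 = 4√70/35.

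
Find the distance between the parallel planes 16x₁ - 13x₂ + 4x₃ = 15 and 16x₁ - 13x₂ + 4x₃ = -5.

Both planes have normal n = (16, -13, 4), |n| = 21. Any point on the first plane is at distance |(-5) − 15|/|n| = 20/21 from the second.

20/21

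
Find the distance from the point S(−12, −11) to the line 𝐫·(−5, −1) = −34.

105√26/26

The normal to the line is n = (−5, −1) with |n| = √26.
|n·S − (-34)| = |71 − (-34)| = 105, so the distance is 105/√26.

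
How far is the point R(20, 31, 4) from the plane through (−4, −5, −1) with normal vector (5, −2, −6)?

The plane has equation n·(r − (−4, −5, −1)) = 0, i.e. n·r = -4.
Then n·(20, 31, 4) − (−4) = 18.
|n| = √(25 + 4 + 36) = √65, so the distance is |18|/√65 = 18√65/65.

18/√65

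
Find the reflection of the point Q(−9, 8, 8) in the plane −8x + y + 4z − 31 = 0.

n = (−8, 1, 4), |n|² = 81, n·Q − 31 = 81, so t = 81/81 = 1.
Foot F = Q − 1·n = (−1, 7, 4); the reflection is 2F − Q = (7, 6, 0).

(7, 6, 0)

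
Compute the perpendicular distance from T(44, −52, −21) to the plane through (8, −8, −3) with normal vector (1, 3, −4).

24/√26

The plane has equation n·(r − (8, −8, −3)) = 0, i.e. n·r = -4.
n = (1, 3, −4); n·P − (-4) = -24; |n| = √26; distance = 24/√26 = 12√26/13.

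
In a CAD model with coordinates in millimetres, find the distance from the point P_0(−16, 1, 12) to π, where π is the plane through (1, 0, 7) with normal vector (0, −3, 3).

The plane has equation n·(r − (1, 0, 7)) = 0, i.e. n·r = 21.
n = (0, −3, 3); n·P − 21 = 12; |n| = 3√2; distance = 12/(3√2) = 2√2.

2√2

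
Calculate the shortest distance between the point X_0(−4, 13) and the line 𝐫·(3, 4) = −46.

The normal to the line is n = (3, 4) with |n| = 5.
|n·X_0 − (-46)| = |40 − (-46)| = 86, so the distance is 86/5.

86/5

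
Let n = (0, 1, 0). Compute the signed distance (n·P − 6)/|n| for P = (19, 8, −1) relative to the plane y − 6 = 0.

2

n·P − 6 = 2.
|n| = 1, so the signed distance is 2/1 = 2.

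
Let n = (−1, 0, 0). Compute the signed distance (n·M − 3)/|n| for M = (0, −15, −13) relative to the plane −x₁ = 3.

-3

n·M − 3 = -3.
|n| = 1, so the signed distance is -3/1 = -3.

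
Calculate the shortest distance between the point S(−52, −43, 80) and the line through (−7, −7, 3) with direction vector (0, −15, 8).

Direction vector d = (0, −15, 8).
AP = (−45, −36, 77), and AP × d = (867, 360, 675).
|AP × d|² = 1336914 and |d|² = 289, so the distance is √(1336914/289) = √4626 = 3√514.

3√514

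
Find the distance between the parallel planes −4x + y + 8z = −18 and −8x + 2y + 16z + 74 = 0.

Divide the second equation by 2 to match normals: −4x + y + 8z = -37.
Both planes have normal n = (−4, 1, 8), |n| = 9. Any point on the first plane is at distance |(-37) − (-18)|/|n| = 19/9 from the second.

19/9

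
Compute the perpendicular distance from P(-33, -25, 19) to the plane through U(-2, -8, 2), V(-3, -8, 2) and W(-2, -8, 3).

UV = (-1, 0, 0) and UW = (0, 0, 1), so a normal is n = UV × UW = (0, 1, 0).
Then n·(-33, -25, 19) - (-8) = -17.
|n| = √(0 + 1 + 0) = 1, so the distance is |-17|/1 = 17.

17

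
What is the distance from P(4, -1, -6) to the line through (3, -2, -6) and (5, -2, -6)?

A direction vector is d = (2, 0, 0).
AP = (1, 1, 0); AP·d = 2, |AP|² = 2, |d|² = 4.
distance² = |AP|² − (AP·d)²/|d|² = 2 − 4/4 = 1, so the distance is 1.

1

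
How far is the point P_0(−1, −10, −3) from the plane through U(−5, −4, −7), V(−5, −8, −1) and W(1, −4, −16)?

UV = (0, −4, 6) and UW = (6, 0, −9), so a normal is n = UV × UW = (36, 36, 24).
d = |36·(-1) + 36·(-10) + 24·(-3) − (-492)| / √(1296 + 1296 + 576) = |24| / (12√22) = √22/11.

√22/11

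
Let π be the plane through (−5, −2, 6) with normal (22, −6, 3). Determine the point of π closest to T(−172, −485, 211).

The perpendicular from T has direction n = (22, −6, 3): r = (−172, −485, 211) + μ(22, −6, 3).
Substitute into the plane: n·(T + μn) = -80 gives -241 + 529μ = -80, so μ = 7/23.
Foot = (−172, −485, 211) + (7/23)·(22, −6, 3) = (−3802/23, −11197/23, 4874/23).

(-3802/23, -11197/23, 4874/23)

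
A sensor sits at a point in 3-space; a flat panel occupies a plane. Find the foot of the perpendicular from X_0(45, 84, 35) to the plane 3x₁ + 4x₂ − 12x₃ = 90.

n = (3, 4, −12), |n|² = 169, and n·X_0 − 90 = -39.
t = -39/169 = -3/13, so the foot is X_0 − t·n = (45, 84, 35) − (-3/13)·(3, 4, −12) = (594/13, 1104/13, 419/13).

(594/13, 1104/13, 419/13)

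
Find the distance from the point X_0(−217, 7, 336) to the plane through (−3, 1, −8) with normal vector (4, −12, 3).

The plane has equation n·(r − (−3, 1, −8)) = 0, i.e. n·r = -48.
Then n·(−217, 7, 336) − (−48) = 104.
|n| = √(16 + 144 + 9) = 13, so the distance is |104|/13 = 8.

8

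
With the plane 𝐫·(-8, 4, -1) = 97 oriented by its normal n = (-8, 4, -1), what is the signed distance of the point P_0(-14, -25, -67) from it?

n·P_0 − 97 = -18.
|n| = 9, so the signed distance is -18/9 = -2.

-2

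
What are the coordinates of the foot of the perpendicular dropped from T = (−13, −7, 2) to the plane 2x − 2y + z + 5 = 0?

n = (2, −2, 1), |n|² = 9, and n·T − (-5) = -5.
t = -5/9, so the foot is T − t·n = (−13, −7, 2) − (-5/9)·(2, −2, 1) = (−107/9, −73/9, 23/9).

(-107/9, -73/9, 23/9)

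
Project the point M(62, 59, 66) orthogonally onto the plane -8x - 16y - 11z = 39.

(22, -21, 11)

The perpendicular from M has direction n = (-8, -16, -11): r = (62, 59, 66) + t(-8, -16, -11).
Substitute into the plane: n·(M + tn) = 39 gives -2166 + 441t = 39, so t = 5.
Foot = (62, 59, 66) + 5·(-8, -16, -11) = (22, -21, 11).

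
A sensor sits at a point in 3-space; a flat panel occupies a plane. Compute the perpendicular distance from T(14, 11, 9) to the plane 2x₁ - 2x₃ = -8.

Normal vector n = (2, 0, -2), and n·(14, 11, 9) - (-8) = 18.
|n| = √(4 + 0 + 4) = 2√2, so the distance is |18|/(2√2) = 9√2/2.

9/√2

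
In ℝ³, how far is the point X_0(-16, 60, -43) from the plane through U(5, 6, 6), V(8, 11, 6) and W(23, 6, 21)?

UV = (3, 5, 0) and UW = (18, 0, 15), so a normal is n = UV × UW = (75, -45, -90).
Then n·(-16, 60, -43) - (-435) = 405.
|n| = √(5625 + 2025 + 8100) = 15√70, so the distance is |405|/(15√70) = 27/√70.

27/√70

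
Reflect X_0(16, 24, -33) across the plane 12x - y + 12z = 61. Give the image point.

n = (12, -1, 12), |n|² = 289, n·X_0 − 61 = -289, so t = -289/289 = -1.
Foot F = X_0 − (-1)·n = (28, 23, -21); the reflection is 2F − X_0 = (40, 22, -9).

(40, 22, -9)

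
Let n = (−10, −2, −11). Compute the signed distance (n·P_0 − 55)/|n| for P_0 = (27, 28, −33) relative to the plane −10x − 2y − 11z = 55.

-6/5

n·P_0 − 55 = -18.
|n| = 15, so the signed distance is -18/15 = -6/5.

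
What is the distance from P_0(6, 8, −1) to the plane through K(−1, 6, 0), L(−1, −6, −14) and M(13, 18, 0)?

2

KL = (0, −12, −14) and KM = (14, 12, 0), so a normal is n = KL × KM = (168, −196, 168).
n = (168, −196, 168); n·P − (-1344) = 616; |n| = 308; distance = 616/308 = 2.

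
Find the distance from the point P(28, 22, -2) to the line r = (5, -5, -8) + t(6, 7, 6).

√205

Direction vector d = (6, 7, 6).
AP = (23, 27, 6), and AP × d = (120, -102, -1).
|AP × d|² = 24805 and |d|² = 121, so the distance is √(24805/121) = √205.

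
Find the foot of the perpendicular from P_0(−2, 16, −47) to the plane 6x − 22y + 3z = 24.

(4, -6, -44)

n = (6, −22, 3), |n|² = 529, and n·P_0 − 24 = -529.
t = -529/529 = -1, so the foot is P_0 − t·n = (−2, 16, −47) − (-1)·(6, −22, 3) = (4, −6, −44).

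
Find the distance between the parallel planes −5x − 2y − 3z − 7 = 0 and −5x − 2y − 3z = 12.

5/√38

With common normal n = (−5, −2, −3) (|n| = √38), the distance is |7 − 12|/|n| = 5/√38.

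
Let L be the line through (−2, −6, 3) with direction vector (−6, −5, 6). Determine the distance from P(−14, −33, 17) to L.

Direction vector d = (−6, −5, 6).
AP = (−12, −27, 14); AP·d = 291, |AP|² = 1069, |d|² = 97.
distance² = |AP|² − (AP·d)²/|d|² = 1069 − 84681/97 = 196, so the distance is 14.

14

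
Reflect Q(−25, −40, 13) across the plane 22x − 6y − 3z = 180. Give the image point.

With n = (22, −6, −3), the signed offset is (n·Q − 180)/|n|² = -529/529 = -1.
Q' = Q − 2t·n = (−25, −40, 13) − (-2)·(22, −6, −3) = (19, −52, 7).

(19, -52, 7)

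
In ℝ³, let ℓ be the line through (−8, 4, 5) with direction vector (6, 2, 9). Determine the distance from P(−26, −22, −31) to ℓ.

6√10

Direction vector d = (6, 2, 9).
AP = (−18, −26, −36); AP·d = -484, |AP|² = 2296, |d|² = 121.
distance² = |AP|² − (AP·d)²/|d|² = 2296 − 234256/121 = 360, so the distance is 6√10.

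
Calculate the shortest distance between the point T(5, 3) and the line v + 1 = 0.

The normal to the line is n = (0, 1) with |n| = 1.
|n·T − (-1)| = |3 − (-1)| = 4, so the distance is 4/1 = 4.

4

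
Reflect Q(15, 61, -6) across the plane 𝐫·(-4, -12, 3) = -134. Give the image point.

(-17, -35, 18)

With n = (-4, -12, 3), the signed offset is (n·Q − (-134))/|n|² = -676/169 = -4.
Q' = Q − 2t·n = (15, 61, -6) − (-8)·(-4, -12, 3) = (-17, -35, 18).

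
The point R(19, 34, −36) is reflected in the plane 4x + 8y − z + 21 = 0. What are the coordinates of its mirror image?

n = (4, 8, −1), |n|² = 81, n·R − (-21) = 405, so t = 405/81 = 5.
Foot F = R − 5·n = (−1, −6, −31); the reflection is 2F − R = (−21, −46, −26).

(-21, -46, -26)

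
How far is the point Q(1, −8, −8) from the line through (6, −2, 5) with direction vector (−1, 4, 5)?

√62

Direction vector d = (−1, 4, 5).
AP = (−5, −6, −13), and AP × d = (22, 38, −26).
|AP × d|² = 2604 and |d|² = 42, so the distance is √(2604/42) = √62.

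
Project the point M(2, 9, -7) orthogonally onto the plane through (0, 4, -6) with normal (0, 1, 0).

(2, 4, -7)

n = (0, 1, 0), |n|² = 1, and n·M − 4 = 5.
t = 5/1 = 5, so the foot is M − t·n = (2, 9, -7) − 5·(0, 1, 0) = (2, 4, -7).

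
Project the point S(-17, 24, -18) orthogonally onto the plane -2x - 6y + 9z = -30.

The perpendicular from S has direction n = (-2, -6, 9): r = (-17, 24, -18) + λ(-2, -6, 9).
Substitute into the plane: n·(S + λn) = -30 gives -272 + 121λ = -30, so λ = 2.
Foot = (-17, 24, -18) + 2·(-2, -6, 9) = (-21, 12, 0).

(-21, 12, 0)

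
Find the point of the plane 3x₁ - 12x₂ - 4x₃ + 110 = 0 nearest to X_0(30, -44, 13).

The perpendicular from X_0 has direction n = (3, -12, -4): r = (30, -44, 13) + λ(3, -12, -4).
Substitute into the plane: n·(X_0 + λn) = -110 gives 566 + 169λ = -110, so λ = -4.
Foot = (30, -44, 13) + (-4)·(3, -12, -4) = (18, 4, 29).

(18, 4, 29)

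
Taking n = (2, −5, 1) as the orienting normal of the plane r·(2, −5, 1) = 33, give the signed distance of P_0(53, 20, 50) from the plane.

n·P_0 − 33 = 23.
|n| = √30, so the signed distance is 23√30/30.

23√30/30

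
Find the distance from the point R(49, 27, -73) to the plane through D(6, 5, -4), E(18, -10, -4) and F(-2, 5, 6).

DE = (12, -15, 0) and DF = (-8, 0, 10), so a normal is n = DE × DF = (-150, -120, -120).
Then n·(49, 27, -73) - (-1020) = -810.
|n| = √(22500 + 14400 + 14400) = 30√57, so the distance is |-810|/(30√57) = 27/√57.

9√57/19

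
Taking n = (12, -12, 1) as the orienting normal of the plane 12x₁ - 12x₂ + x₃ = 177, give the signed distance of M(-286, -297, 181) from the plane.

n·M − 177 = 136.
|n| = 17, so the signed distance is 136/17 = 8.

8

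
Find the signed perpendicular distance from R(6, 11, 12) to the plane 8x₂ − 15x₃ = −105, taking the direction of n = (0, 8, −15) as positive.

n·R − (-105) = 13.
|n| = 17, so the signed distance is 13/17.

13/17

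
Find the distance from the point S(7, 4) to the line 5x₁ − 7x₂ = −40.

47√74/74

d = |5·7 + (-7)·4 − (-40)| / √(25 + 49) = |47|/√74 = 47√74/74.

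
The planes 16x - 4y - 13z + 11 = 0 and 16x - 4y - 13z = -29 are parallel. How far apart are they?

6/7

Both planes have normal n = (16, -4, -13), |n| = 21. Any point on the first plane is at distance |(-29) − (-11)|/|n| = 18/21 = 6/7 from the second.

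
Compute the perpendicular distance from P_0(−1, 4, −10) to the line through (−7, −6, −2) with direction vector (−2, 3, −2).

Direction vector d = (−2, 3, −2).
AP = (6, 10, −8); AP·d = 34, |AP|² = 200, |d|² = 17.
distance² = |AP|² − (AP·d)²/|d|² = 200 − 1156/17 = 132, so the distance is 2√33.

2√33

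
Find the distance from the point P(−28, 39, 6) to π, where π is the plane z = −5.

Normal vector n = (0, 0, 1), and n·(−28, 39, 6) − (−5) = 11.
|n| = √(0 + 0 + 1) = 1, so the distance is |11|/1 = 11.

11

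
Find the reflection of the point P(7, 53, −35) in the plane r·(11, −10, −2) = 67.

With n = (11, −10, −2), the signed offset is (n·P − 67)/|n|² = -450/225 = -2.
P' = P − 2t·n = (7, 53, −35) − (-4)·(11, −10, −2) = (51, 13, −43).

(51, 13, -43)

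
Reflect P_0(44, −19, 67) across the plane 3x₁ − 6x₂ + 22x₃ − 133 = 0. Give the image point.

(26, 17, -65)

n = (3, −6, 22), |n|² = 529, n·P_0 − 133 = 1587, so t = 1587/529 = 3.
Foot F = P_0 − 3·n = (35, −1, 1); the reflection is 2F − P_0 = (26, 17, −65).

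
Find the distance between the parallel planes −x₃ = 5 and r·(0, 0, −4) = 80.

15

Divide the second equation by 4 to match normals: −x₃ = 20.
With common normal n = (0, 0, −1) (|n| = 1), the distance is |5 − 20|/|n| = 15/1 = 15.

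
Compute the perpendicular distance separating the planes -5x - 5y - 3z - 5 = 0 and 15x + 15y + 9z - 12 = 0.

9/√59

Divide the second equation by -3 to match normals: -5x - 5y - 3z = -4.
With common normal n = (-5, -5, -3) (|n| = √59), the distance is |5 − (-4)|/|n| = 9/√59.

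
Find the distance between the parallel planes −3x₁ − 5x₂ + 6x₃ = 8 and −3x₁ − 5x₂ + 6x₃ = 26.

With common normal n = (−3, −5, 6) (|n| = √70), the distance is |8 − 26|/|n| = 18/√70.

18/√70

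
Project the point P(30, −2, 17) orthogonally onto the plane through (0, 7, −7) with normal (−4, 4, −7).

n = (−4, 4, −7), |n|² = 81, and n·P − 77 = -324.
t = -324/81 = -4, so the foot is P − t·n = (30, −2, 17) − (-4)·(−4, 4, −7) = (14, 14, −11).

(14, 14, -11)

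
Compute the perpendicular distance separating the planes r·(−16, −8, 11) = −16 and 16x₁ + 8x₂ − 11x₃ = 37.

Divide the second equation by -1 to match normals: −16x₁ − 8x₂ + 11x₃ = -37.
With common normal n = (−16, −8, 11) (|n| = 21), the distance is |(-16) − (-37)|/|n| = 21/21 = 1.

1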